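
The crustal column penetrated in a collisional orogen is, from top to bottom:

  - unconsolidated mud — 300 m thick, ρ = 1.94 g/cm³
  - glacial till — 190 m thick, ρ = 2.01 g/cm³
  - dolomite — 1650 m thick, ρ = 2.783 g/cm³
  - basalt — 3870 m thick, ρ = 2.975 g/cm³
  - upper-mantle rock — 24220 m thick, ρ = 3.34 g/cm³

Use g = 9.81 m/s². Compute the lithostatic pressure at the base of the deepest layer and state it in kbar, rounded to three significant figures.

unconsolidated mud: 1940 kg/m³ × 9.81 m/s² × 300 m = 5.709×10^6 Pa = 0.05709 kbar
glacial till: 2010 kg/m³ × 9.81 m/s² × 190 m = 3.746×10^6 Pa = 0.03746 kbar
dolomite: 2783 kg/m³ × 9.81 m/s² × 1650 m = 4.505×10^7 Pa = 0.4505 kbar
basalt: 2975 kg/m³ × 9.81 m/s² × 3870 m = 1.129×10^8 Pa = 1.129 kbar
upper-mantle rock: 3340 kg/m³ × 9.81 m/s² × 24220 m = 7.936×10^8 Pa = 7.936 kbar
Total = 0.05709 + 0.03746 + 0.4505 + 1.129 + 7.936 = 9.6103 kbar

9.61 kbar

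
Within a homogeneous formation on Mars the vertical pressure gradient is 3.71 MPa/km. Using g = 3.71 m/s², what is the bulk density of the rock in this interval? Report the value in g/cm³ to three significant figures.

1.00 g/cm³

ρ = (dP/dz)/g = 3.71 MPa/km / 3.71 m/s² = 3710.0 Pa/m / 3.71 m/s² = 1000.0 kg/m³
= 1.000 g/cm³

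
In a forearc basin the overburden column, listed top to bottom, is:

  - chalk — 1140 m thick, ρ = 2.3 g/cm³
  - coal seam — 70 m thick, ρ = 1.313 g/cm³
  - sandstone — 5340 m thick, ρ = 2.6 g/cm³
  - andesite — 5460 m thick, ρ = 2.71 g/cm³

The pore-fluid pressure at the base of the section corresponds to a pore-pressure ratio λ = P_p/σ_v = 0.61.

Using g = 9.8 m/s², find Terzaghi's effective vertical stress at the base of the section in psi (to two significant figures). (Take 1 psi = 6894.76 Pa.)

Overburden (lithostatic) stress σ_v:
chalk: 2300 kg/m³ × 9.8 m/s² × 1140 m = 2.570×10^7 Pa = 25.70 MPa
coal seam: 1313 kg/m³ × 9.8 m/s² × 70 m = 9.007×10^5 Pa = 0.9007 MPa
sandstone: 2600 kg/m³ × 9.8 m/s² × 5340 m = 1.361×10^8 Pa = 136.1 MPa
andesite: 2710 kg/m³ × 9.8 m/s² × 5460 m = 1.450×10^8 Pa = 145.0 MPa
Total = 25.70 + 0.9007 + 136.1 + 145.0 = 307.67 MPa
Pore pressure P_p = λ·σ_v = 0.61 × 307.7 MPa = 187.7 MPa
Effective stress σ' = σ_v − P_p = 307.7 − 187.7 = 119.99 MPa = 17403 psi

17000 psi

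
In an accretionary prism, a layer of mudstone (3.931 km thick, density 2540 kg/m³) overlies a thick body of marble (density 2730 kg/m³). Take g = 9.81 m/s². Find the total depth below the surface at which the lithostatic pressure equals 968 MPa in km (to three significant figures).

36.4 km

Pressure at base of upper layers: 2540×9.81×3931 = 9.795×10^7 Pa = 97.95 MPa
Remaining pressure to be supplied by marble: 9.680×10^8 − 9.795×10^7 = 8.700×10^8 Pa
Additional depth in marble = 8.700×10^8 Pa / (2730 kg/m³ × 9.81 m/s²) = 32487 m
Total depth = 3931 m + 32487 m = 36418 m
= 36.418 km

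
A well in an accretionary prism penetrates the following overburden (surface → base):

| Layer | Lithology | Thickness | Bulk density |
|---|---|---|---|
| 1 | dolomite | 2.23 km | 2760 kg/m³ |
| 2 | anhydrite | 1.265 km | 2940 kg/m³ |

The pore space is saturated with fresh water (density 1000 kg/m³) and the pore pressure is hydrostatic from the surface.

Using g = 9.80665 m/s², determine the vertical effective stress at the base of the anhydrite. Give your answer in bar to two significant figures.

630 bar

Overburden (lithostatic) stress σ_v:
dolomite: 2760 kg/m³ × 9.80665 m/s² × 2230 m = 6.036×10^7 Pa = 60.36 MPa
anhydrite: 2940 kg/m³ × 9.80665 m/s² × 1265 m = 3.647×10^7 Pa = 36.47 MPa
Total = 60.36 + 36.47 = 96.830 MPa
Pore pressure P_p = 1000 kg/m³ × 9.80665 m/s² × 3495 m = 3.427×10^7 Pa = 34.27 MPa
Effective stress σ' = σ_v − P_p = 96.83 − 34.27 = 62.556 MPa = 625.56 bar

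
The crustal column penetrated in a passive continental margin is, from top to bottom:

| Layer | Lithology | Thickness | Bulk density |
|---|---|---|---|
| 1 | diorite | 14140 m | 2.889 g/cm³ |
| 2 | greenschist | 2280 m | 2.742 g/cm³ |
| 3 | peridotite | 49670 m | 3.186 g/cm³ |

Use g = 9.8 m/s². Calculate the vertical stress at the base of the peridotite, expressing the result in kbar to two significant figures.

diorite: 2889 kg/m³ × 9.8 m/s² × 14140 m = 4.003×10^8 Pa = 4.003 kbar
greenschist: 2742 kg/m³ × 9.8 m/s² × 2280 m = 6.127×10^7 Pa = 0.6127 kbar
peridotite: 3186 kg/m³ × 9.8 m/s² × 49670 m = 1.551×10^9 Pa = 15.51 kbar
Total = 4.003 + 0.6127 + 15.51 = 20.124 kbar

20 kbar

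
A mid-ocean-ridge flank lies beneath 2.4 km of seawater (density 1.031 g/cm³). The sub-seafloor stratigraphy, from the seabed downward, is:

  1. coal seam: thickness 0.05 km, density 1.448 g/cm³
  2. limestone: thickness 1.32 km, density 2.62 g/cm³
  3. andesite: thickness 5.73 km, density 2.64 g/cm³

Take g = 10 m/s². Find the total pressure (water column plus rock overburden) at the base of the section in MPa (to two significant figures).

seawater: 1031 kg/m³ × 10 m/s² × 2400 m = 2.474×10^7 Pa = 24.74 MPa
coal seam: 1448 kg/m³ × 10 m/s² × 50 m = 7.240×10^5 Pa = 0.7240 MPa
limestone: 2620 kg/m³ × 10 m/s² × 1320 m = 3.458×10^7 Pa = 34.58 MPa
andesite: 2640 kg/m³ × 10 m/s² × 5730 m = 1.513×10^8 Pa = 151.3 MPa
Total = 24.74 + 0.7240 + 34.58 + 151.3 = 211.32 MPa

210 MPa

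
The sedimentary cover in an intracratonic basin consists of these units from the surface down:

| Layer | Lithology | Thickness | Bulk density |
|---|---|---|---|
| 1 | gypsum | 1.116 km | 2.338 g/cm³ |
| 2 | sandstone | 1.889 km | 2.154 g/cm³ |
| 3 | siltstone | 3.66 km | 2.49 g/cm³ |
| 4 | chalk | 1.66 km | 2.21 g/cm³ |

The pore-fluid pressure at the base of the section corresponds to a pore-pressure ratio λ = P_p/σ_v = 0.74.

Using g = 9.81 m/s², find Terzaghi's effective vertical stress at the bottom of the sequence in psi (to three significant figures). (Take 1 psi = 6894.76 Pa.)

7200 psi

Overburden (lithostatic) stress σ_v:
gypsum: 2338 kg/m³ × 9.81 m/s² × 1116 m = 2.560×10^7 Pa = 25.60 MPa
sandstone: 2154 kg/m³ × 9.81 m/s² × 1889 m = 3.992×10^7 Pa = 39.92 MPa
siltstone: 2490 kg/m³ × 9.81 m/s² × 3660 m = 8.940×10^7 Pa = 89.40 MPa
chalk: 2210 kg/m³ × 9.81 m/s² × 1660 m = 3.599×10^7 Pa = 35.99 MPa
Total = 25.60 + 39.92 + 89.40 + 35.99 = 190.90 MPa
Pore pressure P_p = λ·σ_v = 0.74 × 190.9 MPa = 141.3 MPa
Effective stress σ' = σ_v − P_p = 190.9 − 141.3 = 49.635 MPa = 7198.9 psi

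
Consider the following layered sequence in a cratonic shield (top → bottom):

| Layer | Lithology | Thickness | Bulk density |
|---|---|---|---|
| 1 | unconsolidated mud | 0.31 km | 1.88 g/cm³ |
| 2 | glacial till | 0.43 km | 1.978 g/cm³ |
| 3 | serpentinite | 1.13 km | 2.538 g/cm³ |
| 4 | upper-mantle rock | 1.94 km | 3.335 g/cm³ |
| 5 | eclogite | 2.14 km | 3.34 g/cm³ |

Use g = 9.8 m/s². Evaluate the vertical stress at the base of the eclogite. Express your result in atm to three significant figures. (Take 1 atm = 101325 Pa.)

unconsolidated mud: 1880 kg/m³ × 9.8 m/s² × 310 m = 5.711×10^6 Pa = 56.37 atm
glacial till: 1978 kg/m³ × 9.8 m/s² × 430 m = 8.335×10^6 Pa = 82.26 atm
serpentinite: 2538 kg/m³ × 9.8 m/s² × 1130 m = 2.811×10^7 Pa = 277.4 atm
upper-mantle rock: 3335 kg/m³ × 9.8 m/s² × 1940 m = 6.341×10^7 Pa = 625.8 atm
eclogite: 3340 kg/m³ × 9.8 m/s² × 2140 m = 7.005×10^7 Pa = 691.3 atm
Total = 56.37 + 82.26 + 277.4 + 625.8 + 691.3 = 1733.1 atm

1730 atm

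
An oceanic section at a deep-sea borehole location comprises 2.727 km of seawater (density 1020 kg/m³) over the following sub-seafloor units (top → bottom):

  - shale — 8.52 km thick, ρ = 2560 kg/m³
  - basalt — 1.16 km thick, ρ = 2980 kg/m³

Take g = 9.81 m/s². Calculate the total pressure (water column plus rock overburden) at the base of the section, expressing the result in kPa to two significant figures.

seawater: 1020 kg/m³ × 9.81 m/s² × 2727 m = 2.729×10^7 Pa = 27287 kPa
shale: 2560 kg/m³ × 9.81 m/s² × 8520 m = 2.140×10^8 Pa = 2.140×10^5 kPa
basalt: 2980 kg/m³ × 9.81 m/s² × 1160 m = 3.391×10^7 Pa = 33911 kPa
Total = 27287 + 2.140×10^5 + 33911 = 2.7517×10^5 kPa

280000 kPa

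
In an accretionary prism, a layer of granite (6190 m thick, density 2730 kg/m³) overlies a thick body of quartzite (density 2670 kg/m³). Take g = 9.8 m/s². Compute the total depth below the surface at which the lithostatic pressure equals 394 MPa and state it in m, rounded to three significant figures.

Pressure at base of upper layers: 2730×9.8×6190 = 1.656×10^8 Pa = 165.6 MPa
Remaining pressure to be supplied by quartzite: 3.940×10^8 − 1.656×10^8 = 2.284×10^8 Pa
Additional depth in quartzite = 2.284×10^8 Pa / (2670 kg/m³ × 9.8 m/s²) = 8728.6 m
Total depth = 6190 m + 8728.6 m = 14919 m

14900 m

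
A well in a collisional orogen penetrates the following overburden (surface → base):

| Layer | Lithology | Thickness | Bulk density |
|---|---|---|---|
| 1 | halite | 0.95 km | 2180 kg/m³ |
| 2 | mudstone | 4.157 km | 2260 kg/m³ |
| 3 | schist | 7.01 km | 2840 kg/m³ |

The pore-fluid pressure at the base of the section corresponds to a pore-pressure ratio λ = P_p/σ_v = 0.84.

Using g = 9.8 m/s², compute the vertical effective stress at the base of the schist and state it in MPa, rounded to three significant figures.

Overburden (lithostatic) stress σ_v:
halite: 2180 kg/m³ × 9.8 m/s² × 950 m = 2.030×10^7 Pa = 20.30 MPa
mudstone: 2260 kg/m³ × 9.8 m/s² × 4157 m = 9.207×10^7 Pa = 92.07 MPa
schist: 2840 kg/m³ × 9.8 m/s² × 7010 m = 1.951×10^8 Pa = 195.1 MPa
Total = 20.30 + 92.07 + 195.1 = 307.47 MPa
Pore pressure P_p = λ·σ_v = 0.84 × 307.5 MPa = 258.3 MPa
Effective stress σ' = σ_v − P_p = 307.5 − 258.3 = 49.195 MPa

49.2 MPa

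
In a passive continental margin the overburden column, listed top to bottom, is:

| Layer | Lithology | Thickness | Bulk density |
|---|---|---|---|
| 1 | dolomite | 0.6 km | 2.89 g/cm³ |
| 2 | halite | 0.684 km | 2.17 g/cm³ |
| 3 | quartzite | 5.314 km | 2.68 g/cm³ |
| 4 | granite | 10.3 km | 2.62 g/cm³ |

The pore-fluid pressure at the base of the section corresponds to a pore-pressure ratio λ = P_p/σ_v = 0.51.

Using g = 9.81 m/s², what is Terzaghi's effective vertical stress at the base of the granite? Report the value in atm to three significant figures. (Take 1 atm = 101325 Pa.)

2110 atm

Overburden (lithostatic) stress σ_v:
dolomite: 2890 kg/m³ × 9.81 m/s² × 600 m = 1.701×10^7 Pa = 17.01 MPa
halite: 2170 kg/m³ × 9.81 m/s² × 684 m = 1.456×10^7 Pa = 14.56 MPa
quartzite: 2680 kg/m³ × 9.81 m/s² × 5314 m = 1.397×10^8 Pa = 139.7 MPa
granite: 2620 kg/m³ × 9.81 m/s² × 10300 m = 2.647×10^8 Pa = 264.7 MPa
Total = 17.01 + 14.56 + 139.7 + 264.7 = 436.01 MPa
Pore pressure P_p = λ·σ_v = 0.51 × 436.0 MPa = 222.4 MPa
Effective stress σ' = σ_v − P_p = 436.0 − 222.4 = 213.65 MPa = 2108.5 atm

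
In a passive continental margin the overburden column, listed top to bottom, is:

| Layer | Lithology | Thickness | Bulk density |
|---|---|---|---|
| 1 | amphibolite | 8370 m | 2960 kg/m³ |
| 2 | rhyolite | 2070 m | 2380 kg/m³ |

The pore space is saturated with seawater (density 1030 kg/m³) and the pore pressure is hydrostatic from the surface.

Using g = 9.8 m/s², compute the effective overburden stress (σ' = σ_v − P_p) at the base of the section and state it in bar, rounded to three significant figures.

1860 bar

Overburden (lithostatic) stress σ_v:
amphibolite: 2960 kg/m³ × 9.8 m/s² × 8370 m = 2.428×10^8 Pa = 242.8 MPa
rhyolite: 2380 kg/m³ × 9.8 m/s² × 2070 m = 4.828×10^7 Pa = 48.28 MPa
Total = 242.8 + 48.28 = 291.08 MPa
Pore pressure P_p = 1030 kg/m³ × 9.8 m/s² × 10440 m = 1.054×10^8 Pa = 105.4 MPa
Effective stress σ' = σ_v − P_p = 291.1 − 105.4 = 185.70 MPa = 1857.0 bar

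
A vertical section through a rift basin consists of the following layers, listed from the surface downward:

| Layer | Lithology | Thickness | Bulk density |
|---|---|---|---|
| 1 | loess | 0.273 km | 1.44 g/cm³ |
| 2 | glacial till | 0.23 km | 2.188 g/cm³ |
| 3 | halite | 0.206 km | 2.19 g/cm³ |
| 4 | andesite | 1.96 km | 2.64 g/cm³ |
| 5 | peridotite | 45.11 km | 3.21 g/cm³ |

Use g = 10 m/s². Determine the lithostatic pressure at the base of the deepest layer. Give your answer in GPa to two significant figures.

loess: 1440 kg/m³ × 10 m/s² × 273 m = 3.931×10^6 Pa = 3.931×10^-3 GPa
glacial till: 2188 kg/m³ × 10 m/s² × 230 m = 5.032×10^6 Pa = 5.032×10^-3 GPa
halite: 2190 kg/m³ × 10 m/s² × 206 m = 4.511×10^6 Pa = 4.511×10^-3 GPa
andesite: 2640 kg/m³ × 10 m/s² × 1960 m = 5.174×10^7 Pa = 0.05174 GPa
peridotite: 3210 kg/m³ × 10 m/s² × 45110 m = 1.448×10^9 Pa = 1.448 GPa
Total = 3.931×10^-3 + 5.032×10^-3 + 4.511×10^-3 + 0.05174 + 1.448 = 1.5132 GPa

1.5 GPa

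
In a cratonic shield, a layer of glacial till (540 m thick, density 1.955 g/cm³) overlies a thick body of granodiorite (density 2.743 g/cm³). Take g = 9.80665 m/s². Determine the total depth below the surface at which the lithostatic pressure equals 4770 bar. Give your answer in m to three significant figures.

Pressure at base of upper layers: 1955×9.80665×540 = 1.035×10^7 Pa = 103.5 bar
Remaining pressure to be supplied by granodiorite: 4.770×10^8 − 1.035×10^7 = 4.666×10^8 Pa
Additional depth in granodiorite = 4.666×10^8 Pa / (2743 kg/m³ × 9.80665 m/s²) = 17348 m
Total depth = 540 m + 17348 m = 17888 m

17900 m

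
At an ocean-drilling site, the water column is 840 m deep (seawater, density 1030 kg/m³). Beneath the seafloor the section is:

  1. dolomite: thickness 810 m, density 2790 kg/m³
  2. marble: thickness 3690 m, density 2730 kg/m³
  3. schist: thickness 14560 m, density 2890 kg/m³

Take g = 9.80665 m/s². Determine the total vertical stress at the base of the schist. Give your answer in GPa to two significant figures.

seawater: 1030 kg/m³ × 9.80665 m/s² × 840 m = 8.485×10^6 Pa = 8.485×10^-3 GPa
dolomite: 2790 kg/m³ × 9.80665 m/s² × 810 m = 2.216×10^7 Pa = 0.02216 GPa
marble: 2730 kg/m³ × 9.80665 m/s² × 3690 m = 9.879×10^7 Pa = 0.09879 GPa
schist: 2890 kg/m³ × 9.80665 m/s² × 14560 m = 4.126×10^8 Pa = 0.4126 GPa
Total = 8.485×10^-3 + 0.02216 + 0.09879 + 0.4126 = 0.54208 GPa

0.54 GPa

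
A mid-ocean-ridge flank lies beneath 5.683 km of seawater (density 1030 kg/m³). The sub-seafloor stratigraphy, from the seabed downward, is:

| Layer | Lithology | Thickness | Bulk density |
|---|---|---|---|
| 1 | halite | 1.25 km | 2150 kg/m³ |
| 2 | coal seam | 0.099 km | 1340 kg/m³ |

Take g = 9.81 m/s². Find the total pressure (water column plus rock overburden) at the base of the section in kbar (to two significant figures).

seawater: 1030 kg/m³ × 9.81 m/s² × 5683 m = 5.742×10^7 Pa = 0.5742 kbar
halite: 2150 kg/m³ × 9.81 m/s² × 1250 m = 2.636×10^7 Pa = 0.2636 kbar
coal seam: 1340 kg/m³ × 9.81 m/s² × 99 m = 1.301×10^6 Pa = 0.01301 kbar
Total = 0.5742 + 0.2636 + 0.01301 = 0.85089 kbar

0.85 kbar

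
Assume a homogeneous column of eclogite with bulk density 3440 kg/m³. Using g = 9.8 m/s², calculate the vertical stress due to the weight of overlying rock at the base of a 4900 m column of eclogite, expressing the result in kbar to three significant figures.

eclogite: 3440 kg/m³ × 9.8 m/s² × 4900 m = 1.652×10^8 Pa = 1.652 kbar

1.65 kbar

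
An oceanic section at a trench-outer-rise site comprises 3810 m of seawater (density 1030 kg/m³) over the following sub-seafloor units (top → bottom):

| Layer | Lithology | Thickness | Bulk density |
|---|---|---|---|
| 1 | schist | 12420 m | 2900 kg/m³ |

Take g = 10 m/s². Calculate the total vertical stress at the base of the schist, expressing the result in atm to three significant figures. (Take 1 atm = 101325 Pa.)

3940 atm

seawater: 1030 kg/m³ × 10 m/s² × 3810 m = 3.924×10^7 Pa = 387.3 atm
schist: 2900 kg/m³ × 10 m/s² × 12420 m = 3.602×10^8 Pa = 3555 atm
Total = 387.3 + 3555 = 3942.0 atm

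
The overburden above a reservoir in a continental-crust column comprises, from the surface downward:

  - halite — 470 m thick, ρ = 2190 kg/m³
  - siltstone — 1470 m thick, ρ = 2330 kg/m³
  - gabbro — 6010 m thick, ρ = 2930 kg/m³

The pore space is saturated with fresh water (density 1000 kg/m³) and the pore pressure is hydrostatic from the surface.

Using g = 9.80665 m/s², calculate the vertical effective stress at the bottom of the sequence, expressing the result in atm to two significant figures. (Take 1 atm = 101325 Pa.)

1400 atm

Overburden (lithostatic) stress σ_v:
halite: 2190 kg/m³ × 9.80665 m/s² × 470 m = 1.009×10^7 Pa = 10.09 MPa
siltstone: 2330 kg/m³ × 9.80665 m/s² × 1470 m = 3.359×10^7 Pa = 33.59 MPa
gabbro: 2930 kg/m³ × 9.80665 m/s² × 6010 m = 1.727×10^8 Pa = 172.7 MPa
Total = 10.09 + 33.59 + 172.7 = 216.37 MPa
Pore pressure P_p = 1000 kg/m³ × 9.80665 m/s² × 7950 m = 7.796×10^7 Pa = 77.96 MPa
Effective stress σ' = σ_v − P_p = 216.4 − 77.96 = 138.41 MPa = 1366.0 atm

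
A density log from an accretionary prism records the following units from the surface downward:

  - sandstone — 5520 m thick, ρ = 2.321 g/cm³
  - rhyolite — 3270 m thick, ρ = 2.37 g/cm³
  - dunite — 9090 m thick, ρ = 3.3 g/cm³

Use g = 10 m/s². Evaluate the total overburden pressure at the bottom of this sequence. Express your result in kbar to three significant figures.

5.06 kbar

sandstone: 2321 kg/m³ × 10 m/s² × 5520 m = 1.281×10^8 Pa = 1.281 kbar
rhyolite: 2370 kg/m³ × 10 m/s² × 3270 m = 7.750×10^7 Pa = 0.7750 kbar
dunite: 3300 kg/m³ × 10 m/s² × 9090 m = 3.000×10^8 Pa = 3.000 kbar
Total = 1.281 + 0.7750 + 3.000 = 5.0559 kbar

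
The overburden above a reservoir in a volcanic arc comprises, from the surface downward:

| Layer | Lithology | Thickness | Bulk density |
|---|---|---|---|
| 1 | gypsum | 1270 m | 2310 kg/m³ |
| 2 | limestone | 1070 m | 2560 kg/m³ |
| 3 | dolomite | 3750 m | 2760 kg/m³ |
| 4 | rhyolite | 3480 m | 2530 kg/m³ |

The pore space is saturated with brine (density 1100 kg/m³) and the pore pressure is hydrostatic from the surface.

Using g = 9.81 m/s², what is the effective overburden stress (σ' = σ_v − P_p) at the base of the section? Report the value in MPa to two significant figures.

Overburden (lithostatic) stress σ_v:
gypsum: 2310 kg/m³ × 9.81 m/s² × 1270 m = 2.878×10^7 Pa = 28.78 MPa
limestone: 2560 kg/m³ × 9.81 m/s² × 1070 m = 2.687×10^7 Pa = 26.87 MPa
dolomite: 2760 kg/m³ × 9.81 m/s² × 3750 m = 1.015×10^8 Pa = 101.5 MPa
rhyolite: 2530 kg/m³ × 9.81 m/s² × 3480 m = 8.637×10^7 Pa = 86.37 MPa
Total = 28.78 + 26.87 + 101.5 + 86.37 = 243.56 MPa
Pore pressure P_p = 1100 kg/m³ × 9.81 m/s² × 9570 m = 1.033×10^8 Pa = 103.3 MPa
Effective stress σ' = σ_v − P_p = 243.6 − 103.3 = 140.29 MPa

140 MPa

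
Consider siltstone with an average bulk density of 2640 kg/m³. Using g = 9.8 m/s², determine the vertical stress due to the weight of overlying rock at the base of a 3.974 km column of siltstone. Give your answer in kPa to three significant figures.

103000 kPa

siltstone: 2640 kg/m³ × 9.8 m/s² × 3974 m = 1.028×10^8 Pa = 1.028×10^5 kPa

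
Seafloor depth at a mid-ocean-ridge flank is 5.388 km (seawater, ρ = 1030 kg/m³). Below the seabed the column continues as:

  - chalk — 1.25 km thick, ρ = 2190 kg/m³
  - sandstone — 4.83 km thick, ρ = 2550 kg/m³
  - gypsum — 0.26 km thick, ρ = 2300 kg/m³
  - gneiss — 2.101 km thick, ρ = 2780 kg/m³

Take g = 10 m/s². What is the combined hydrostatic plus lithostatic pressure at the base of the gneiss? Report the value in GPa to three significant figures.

0.270 GPa

seawater: 1030 kg/m³ × 10 m/s² × 5388 m = 5.550×10^7 Pa = 0.05550 GPa
chalk: 2190 kg/m³ × 10 m/s² × 1250 m = 2.737×10^7 Pa = 0.02738 GPa
sandstone: 2550 kg/m³ × 10 m/s² × 4830 m = 1.232×10^8 Pa = 0.1232 GPa
gypsum: 2300 kg/m³ × 10 m/s² × 260 m = 5.980×10^6 Pa = 5.980×10^-3 GPa
gneiss: 2780 kg/m³ × 10 m/s² × 2101 m = 5.841×10^7 Pa = 0.05841 GPa
Total = 0.05550 + 0.02738 + 0.1232 + 5.980×10^-3 + 0.05841 = 0.27042 GPa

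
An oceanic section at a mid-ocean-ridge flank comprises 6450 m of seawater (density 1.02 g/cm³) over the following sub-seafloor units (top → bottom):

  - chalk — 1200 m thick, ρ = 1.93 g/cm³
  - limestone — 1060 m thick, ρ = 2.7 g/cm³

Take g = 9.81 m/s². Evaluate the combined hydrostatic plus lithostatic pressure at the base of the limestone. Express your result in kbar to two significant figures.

seawater: 1020 kg/m³ × 9.81 m/s² × 6450 m = 6.454×10^7 Pa = 0.6454 kbar
chalk: 1930 kg/m³ × 9.81 m/s² × 1200 m = 2.272×10^7 Pa = 0.2272 kbar
limestone: 2700 kg/m³ × 9.81 m/s² × 1060 m = 2.808×10^7 Pa = 0.2808 kbar
Total = 0.6454 + 0.2272 + 0.2808 = 1.1534 kbar

1.2 kbar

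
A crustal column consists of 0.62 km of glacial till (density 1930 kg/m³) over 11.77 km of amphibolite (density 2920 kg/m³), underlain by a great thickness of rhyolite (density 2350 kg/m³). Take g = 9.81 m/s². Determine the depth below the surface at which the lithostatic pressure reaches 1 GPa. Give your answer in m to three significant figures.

40600 m

Pressure at base of upper layers: 1930×9.81×620 + 2920×9.81×11770 = 3.489×10^8 Pa = 0.3489 GPa
Remaining pressure to be supplied by rhyolite: 1.000×10^9 − 3.489×10^8 = 6.511×10^8 Pa
Additional depth in rhyolite = 6.511×10^8 Pa / (2350 kg/m³ × 9.81 m/s²) = 28243 m
Total depth = 12390 m + 28243 m = 40633 m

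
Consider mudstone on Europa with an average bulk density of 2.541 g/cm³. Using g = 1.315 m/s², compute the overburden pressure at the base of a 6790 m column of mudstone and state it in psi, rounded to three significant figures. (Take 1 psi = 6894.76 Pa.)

mudstone: 2541 kg/m³ × 1.315 m/s² × 6790 m = 2.269×10^7 Pa = 3291 psi

3290 psi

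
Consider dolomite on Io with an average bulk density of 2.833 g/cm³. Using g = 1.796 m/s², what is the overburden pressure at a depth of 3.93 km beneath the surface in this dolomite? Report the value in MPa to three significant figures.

dolomite: 2833 kg/m³ × 1.796 m/s² × 3930 m = 2.000×10^7 Pa = 20.00 MPa

20.0 MPa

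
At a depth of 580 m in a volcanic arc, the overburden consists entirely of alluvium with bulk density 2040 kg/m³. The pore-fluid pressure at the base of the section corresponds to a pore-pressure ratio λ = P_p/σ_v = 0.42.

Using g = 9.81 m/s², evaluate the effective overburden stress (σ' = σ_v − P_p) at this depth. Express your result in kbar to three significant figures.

Overburden (lithostatic) stress σ_v:
alluvium: 2040 kg/m³ × 9.81 m/s² × 580 m = 1.161×10^7 Pa = 11.61 MPa
Pore pressure P_p = λ·σ_v = 0.42 × 11.61 MPa = 4.875 MPa
Effective stress σ' = σ_v − P_p = 11.61 − 4.875 = 6.7322 MPa = 0.067322 kbar

0.0673 kbar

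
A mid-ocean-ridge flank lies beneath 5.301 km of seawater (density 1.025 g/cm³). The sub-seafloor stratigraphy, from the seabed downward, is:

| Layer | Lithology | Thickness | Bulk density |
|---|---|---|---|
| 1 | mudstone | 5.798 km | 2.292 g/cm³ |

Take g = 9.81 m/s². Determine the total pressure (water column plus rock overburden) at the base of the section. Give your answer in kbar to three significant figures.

1.84 kbar

seawater: 1025 kg/m³ × 9.81 m/s² × 5301 m = 5.330×10^7 Pa = 0.5330 kbar
mudstone: 2292 kg/m³ × 9.81 m/s² × 5798 m = 1.304×10^8 Pa = 1.304 kbar
Total = 0.5330 + 1.304 = 1.8367 kbar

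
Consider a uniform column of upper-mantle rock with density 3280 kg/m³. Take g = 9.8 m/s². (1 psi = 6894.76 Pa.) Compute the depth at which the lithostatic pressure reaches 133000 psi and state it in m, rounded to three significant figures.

28500 m

h = P/(ρg) = 133000 psi / (3280 kg/m³ × 9.8 m/s²) = 9.170×10^8 Pa / 32144 Pa/m = 28528 m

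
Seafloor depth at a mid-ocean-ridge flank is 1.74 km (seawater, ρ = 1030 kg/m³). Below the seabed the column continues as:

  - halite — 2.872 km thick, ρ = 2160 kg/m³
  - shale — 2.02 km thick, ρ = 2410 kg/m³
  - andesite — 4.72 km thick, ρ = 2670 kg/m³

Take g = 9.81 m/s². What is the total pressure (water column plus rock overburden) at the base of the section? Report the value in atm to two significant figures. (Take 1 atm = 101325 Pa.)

2500 atm

seawater: 1030 kg/m³ × 9.81 m/s² × 1740 m = 1.758×10^7 Pa = 173.5 atm
halite: 2160 kg/m³ × 9.81 m/s² × 2872 m = 6.086×10^7 Pa = 600.6 atm
shale: 2410 kg/m³ × 9.81 m/s² × 2020 m = 4.776×10^7 Pa = 471.3 atm
andesite: 2670 kg/m³ × 9.81 m/s² × 4720 m = 1.236×10^8 Pa = 1220 atm
Total = 173.5 + 600.6 + 471.3 + 1220 = 2465.6 atm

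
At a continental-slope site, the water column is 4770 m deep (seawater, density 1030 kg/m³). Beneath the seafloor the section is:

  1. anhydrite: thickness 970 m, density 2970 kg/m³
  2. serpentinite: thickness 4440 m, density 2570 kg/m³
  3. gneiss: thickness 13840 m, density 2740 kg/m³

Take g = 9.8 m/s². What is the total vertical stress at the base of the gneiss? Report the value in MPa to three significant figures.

560 MPa

seawater: 1030 kg/m³ × 9.8 m/s² × 4770 m = 4.815×10^7 Pa = 48.15 MPa
anhydrite: 2970 kg/m³ × 9.8 m/s² × 970 m = 2.823×10^7 Pa = 28.23 MPa
serpentinite: 2570 kg/m³ × 9.8 m/s² × 4440 m = 1.118×10^8 Pa = 111.8 MPa
gneiss: 2740 kg/m³ × 9.8 m/s² × 13840 m = 3.716×10^8 Pa = 371.6 MPa
Total = 48.15 + 28.23 + 111.8 + 371.6 = 559.84 MPa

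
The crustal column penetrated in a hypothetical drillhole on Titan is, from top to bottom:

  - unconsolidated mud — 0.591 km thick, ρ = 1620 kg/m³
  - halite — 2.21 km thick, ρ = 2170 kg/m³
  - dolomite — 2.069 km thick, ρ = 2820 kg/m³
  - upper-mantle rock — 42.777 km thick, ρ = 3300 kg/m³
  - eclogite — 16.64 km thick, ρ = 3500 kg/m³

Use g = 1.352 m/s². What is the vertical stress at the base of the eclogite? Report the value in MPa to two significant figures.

290 MPa

unconsolidated mud: 1620 kg/m³ × 1.352 m/s² × 591 m = 1.294×10^6 Pa = 1.294 MPa
halite: 2170 kg/m³ × 1.352 m/s² × 2210 m = 6.484×10^6 Pa = 6.484 MPa
dolomite: 2820 kg/m³ × 1.352 m/s² × 2069 m = 7.888×10^6 Pa = 7.888 MPa
upper-mantle rock: 3300 kg/m³ × 1.352 m/s² × 42777 m = 1.909×10^8 Pa = 190.9 MPa
eclogite: 3500 kg/m³ × 1.352 m/s² × 16640 m = 7.874×10^7 Pa = 78.74 MPa
Total = 1.294 + 6.484 + 7.888 + 190.9 + 78.74 = 285.26 MPa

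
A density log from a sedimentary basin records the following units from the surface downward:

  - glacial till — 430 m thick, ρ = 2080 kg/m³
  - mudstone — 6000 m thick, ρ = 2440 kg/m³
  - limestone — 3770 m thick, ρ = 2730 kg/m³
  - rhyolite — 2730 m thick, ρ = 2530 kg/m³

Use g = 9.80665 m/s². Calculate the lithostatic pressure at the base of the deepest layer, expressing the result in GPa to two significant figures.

0.32 GPa

glacial till: 2080 kg/m³ × 9.80665 m/s² × 430 m = 8.771×10^6 Pa = 8.771×10^-3 GPa
mudstone: 2440 kg/m³ × 9.80665 m/s² × 6000 m = 1.436×10^8 Pa = 0.1436 GPa
limestone: 2730 kg/m³ × 9.80665 m/s² × 3770 m = 1.009×10^8 Pa = 0.1009 GPa
rhyolite: 2530 kg/m³ × 9.80665 m/s² × 2730 m = 6.773×10^7 Pa = 0.06773 GPa
Total = 8.771×10^-3 + 0.1436 + 0.1009 + 0.06773 = 0.32100 GPa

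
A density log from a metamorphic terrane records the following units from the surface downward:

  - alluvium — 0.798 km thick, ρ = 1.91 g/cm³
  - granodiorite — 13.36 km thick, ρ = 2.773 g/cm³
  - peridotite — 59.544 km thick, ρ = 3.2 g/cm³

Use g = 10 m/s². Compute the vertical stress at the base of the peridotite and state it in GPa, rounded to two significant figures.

2.3 GPa

alluvium: 1910 kg/m³ × 10 m/s² × 798 m = 1.524×10^7 Pa = 0.01524 GPa
granodiorite: 2773 kg/m³ × 10 m/s² × 13360 m = 3.705×10^8 Pa = 0.3705 GPa
peridotite: 3200 kg/m³ × 10 m/s² × 59544 m = 1.905×10^9 Pa = 1.905 GPa
Total = 0.01524 + 0.3705 + 1.905 = 2.2911 GPa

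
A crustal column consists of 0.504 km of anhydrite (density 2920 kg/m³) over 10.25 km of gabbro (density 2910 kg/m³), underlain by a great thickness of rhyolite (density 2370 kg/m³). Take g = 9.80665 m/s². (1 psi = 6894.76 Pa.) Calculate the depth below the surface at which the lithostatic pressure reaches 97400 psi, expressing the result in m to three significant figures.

26400 m

Pressure at base of upper layers: 2920×9.80665×504 + 2910×9.80665×10250 = 3.069×10^8 Pa = 44518 psi
Remaining pressure to be supplied by rhyolite: 6.715×10^8 − 3.069×10^8 = 3.646×10^8 Pa
Additional depth in rhyolite = 3.646×10^8 Pa / (2370 kg/m³ × 9.80665 m/s²) = 15688 m
Total depth = 10754 m + 15688 m = 26442 m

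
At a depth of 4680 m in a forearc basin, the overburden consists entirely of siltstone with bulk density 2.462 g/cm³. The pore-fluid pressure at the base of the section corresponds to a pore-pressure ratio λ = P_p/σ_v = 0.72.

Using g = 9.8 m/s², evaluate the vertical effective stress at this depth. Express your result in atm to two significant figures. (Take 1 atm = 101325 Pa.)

310 atm

Overburden (lithostatic) stress σ_v:
siltstone: 2462 kg/m³ × 9.8 m/s² × 4680 m = 1.129×10^8 Pa = 112.9 MPa
Pore pressure P_p = λ·σ_v = 0.72 × 112.9 MPa = 81.30 MPa
Effective stress σ' = σ_v − P_p = 112.9 − 81.30 = 31.617 MPa = 312.03 atm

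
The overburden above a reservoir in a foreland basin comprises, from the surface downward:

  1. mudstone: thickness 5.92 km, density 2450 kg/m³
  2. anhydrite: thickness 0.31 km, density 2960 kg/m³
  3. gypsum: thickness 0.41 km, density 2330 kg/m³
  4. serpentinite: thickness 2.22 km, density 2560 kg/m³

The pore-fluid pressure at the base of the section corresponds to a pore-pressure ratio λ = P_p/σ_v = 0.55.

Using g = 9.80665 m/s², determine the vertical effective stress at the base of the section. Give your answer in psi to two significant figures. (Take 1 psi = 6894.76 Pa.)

14000 psi

Overburden (lithostatic) stress σ_v:
mudstone: 2450 kg/m³ × 9.80665 m/s² × 5920 m = 1.422×10^8 Pa = 142.2 MPa
anhydrite: 2960 kg/m³ × 9.80665 m/s² × 310 m = 8.999×10^6 Pa = 8.999 MPa
gypsum: 2330 kg/m³ × 9.80665 m/s² × 410 m = 9.368×10^6 Pa = 9.368 MPa
serpentinite: 2560 kg/m³ × 9.80665 m/s² × 2220 m = 5.573×10^7 Pa = 55.73 MPa
Total = 142.2 + 8.999 + 9.368 + 55.73 = 216.34 MPa
Pore pressure P_p = λ·σ_v = 0.55 × 216.3 MPa = 119.0 MPa
Effective stress σ' = σ_v − P_p = 216.3 − 119.0 = 97.351 MPa = 14120 psi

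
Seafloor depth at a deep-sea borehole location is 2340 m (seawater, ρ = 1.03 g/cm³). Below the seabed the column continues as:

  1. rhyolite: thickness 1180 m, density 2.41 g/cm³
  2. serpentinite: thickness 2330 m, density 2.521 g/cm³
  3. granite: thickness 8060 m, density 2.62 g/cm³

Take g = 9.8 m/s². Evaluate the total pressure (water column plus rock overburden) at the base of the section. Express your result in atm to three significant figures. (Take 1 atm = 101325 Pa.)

seawater: 1030 kg/m³ × 9.8 m/s² × 2340 m = 2.362×10^7 Pa = 233.1 atm
rhyolite: 2410 kg/m³ × 9.8 m/s² × 1180 m = 2.787×10^7 Pa = 275.0 atm
serpentinite: 2521 kg/m³ × 9.8 m/s² × 2330 m = 5.756×10^7 Pa = 568.1 atm
granite: 2620 kg/m³ × 9.8 m/s² × 8060 m = 2.069×10^8 Pa = 2042 atm
Total = 233.1 + 275.0 + 568.1 + 2042 = 3118.7 atm

3120 atm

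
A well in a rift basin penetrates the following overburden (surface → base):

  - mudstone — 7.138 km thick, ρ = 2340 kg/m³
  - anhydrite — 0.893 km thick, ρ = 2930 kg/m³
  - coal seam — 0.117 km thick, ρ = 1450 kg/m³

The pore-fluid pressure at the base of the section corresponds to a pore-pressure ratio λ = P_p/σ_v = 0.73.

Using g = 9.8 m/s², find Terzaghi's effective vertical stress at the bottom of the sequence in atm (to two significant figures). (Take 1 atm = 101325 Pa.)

Overburden (lithostatic) stress σ_v:
mudstone: 2340 kg/m³ × 9.8 m/s² × 7138 m = 1.637×10^8 Pa = 163.7 MPa
anhydrite: 2930 kg/m³ × 9.8 m/s² × 893 m = 2.564×10^7 Pa = 25.64 MPa
coal seam: 1450 kg/m³ × 9.8 m/s² × 117 m = 1.663×10^6 Pa = 1.663 MPa
Total = 163.7 + 25.64 + 1.663 = 190.99 MPa
Pore pressure P_p = λ·σ_v = 0.73 × 191.0 MPa = 139.4 MPa
Effective stress σ' = σ_v − P_p = 191.0 − 139.4 = 51.568 MPa = 508.94 atm

510 atm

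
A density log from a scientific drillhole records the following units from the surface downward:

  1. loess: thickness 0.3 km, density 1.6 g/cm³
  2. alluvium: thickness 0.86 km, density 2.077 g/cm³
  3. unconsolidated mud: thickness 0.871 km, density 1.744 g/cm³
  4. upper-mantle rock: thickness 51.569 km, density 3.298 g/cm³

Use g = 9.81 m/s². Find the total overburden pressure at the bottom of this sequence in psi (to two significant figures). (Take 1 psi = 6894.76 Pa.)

loess: 1600 kg/m³ × 9.81 m/s² × 300 m = 4.709×10^6 Pa = 683.0 psi
alluvium: 2077 kg/m³ × 9.81 m/s² × 860 m = 1.752×10^7 Pa = 2541 psi
unconsolidated mud: 1744 kg/m³ × 9.81 m/s² × 871 m = 1.490×10^7 Pa = 2161 psi
upper-mantle rock: 3298 kg/m³ × 9.81 m/s² × 51569 m = 1.668×10^9 Pa = 2.420×10^5 psi
Total = 683.0 + 2541 + 2161 + 2.420×10^5 = 2.4737×10^5 psi

250000 psi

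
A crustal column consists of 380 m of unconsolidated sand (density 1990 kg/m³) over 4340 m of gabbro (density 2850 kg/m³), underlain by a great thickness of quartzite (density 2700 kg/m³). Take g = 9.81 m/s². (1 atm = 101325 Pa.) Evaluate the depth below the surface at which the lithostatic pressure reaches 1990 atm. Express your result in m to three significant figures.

7470 m

Pressure at base of upper layers: 1990×9.81×380 + 2850×9.81×4340 = 1.288×10^8 Pa = 1271 atm
Remaining pressure to be supplied by quartzite: 2.016×10^8 − 1.288×10^8 = 7.288×10^7 Pa
Additional depth in quartzite = 7.288×10^7 Pa / (2700 kg/m³ × 9.81 m/s²) = 2751.5 m
Total depth = 4720 m + 2751.5 m = 7471.5 m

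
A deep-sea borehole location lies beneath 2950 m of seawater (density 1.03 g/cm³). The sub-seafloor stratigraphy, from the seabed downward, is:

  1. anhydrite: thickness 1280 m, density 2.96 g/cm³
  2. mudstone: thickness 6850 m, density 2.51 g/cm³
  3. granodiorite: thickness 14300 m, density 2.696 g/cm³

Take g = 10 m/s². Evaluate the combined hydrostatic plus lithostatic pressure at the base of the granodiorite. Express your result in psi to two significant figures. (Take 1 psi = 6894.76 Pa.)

seawater: 1030 kg/m³ × 10 m/s² × 2950 m = 3.038×10^7 Pa = 4407 psi
anhydrite: 2960 kg/m³ × 10 m/s² × 1280 m = 3.789×10^7 Pa = 5495 psi
mudstone: 2510 kg/m³ × 10 m/s² × 6850 m = 1.719×10^8 Pa = 24937 psi
granodiorite: 2696 kg/m³ × 10 m/s² × 14300 m = 3.855×10^8 Pa = 55916 psi
Total = 4407 + 5495 + 24937 + 55916 = 90755 psi

91000 psi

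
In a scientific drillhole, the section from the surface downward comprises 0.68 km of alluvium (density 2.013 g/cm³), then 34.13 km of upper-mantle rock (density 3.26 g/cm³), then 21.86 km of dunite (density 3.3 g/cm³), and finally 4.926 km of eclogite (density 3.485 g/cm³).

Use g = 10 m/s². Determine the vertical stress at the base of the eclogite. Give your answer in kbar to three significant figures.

alluvium: 2013 kg/m³ × 10 m/s² × 680 m = 1.369×10^7 Pa = 0.1369 kbar
upper-mantle rock: 3260 kg/m³ × 10 m/s² × 34130 m = 1.113×10^9 Pa = 11.13 kbar
dunite: 3300 kg/m³ × 10 m/s² × 21860 m = 7.214×10^8 Pa = 7.214 kbar
eclogite: 3485 kg/m³ × 10 m/s² × 4926 m = 1.717×10^8 Pa = 1.717 kbar
Total = 0.1369 + 11.13 + 7.214 + 1.717 = 20.194 kbar

20.2 kbar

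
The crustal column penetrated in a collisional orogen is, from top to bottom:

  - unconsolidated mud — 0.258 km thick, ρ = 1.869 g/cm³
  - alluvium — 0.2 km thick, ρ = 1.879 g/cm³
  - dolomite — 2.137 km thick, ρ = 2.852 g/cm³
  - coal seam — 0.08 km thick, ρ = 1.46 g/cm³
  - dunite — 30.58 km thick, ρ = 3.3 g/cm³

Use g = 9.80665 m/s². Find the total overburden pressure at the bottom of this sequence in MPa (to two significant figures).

1100 MPa

unconsolidated mud: 1869 kg/m³ × 9.80665 m/s² × 258 m = 4.729×10^6 Pa = 4.729 MPa
alluvium: 1879 kg/m³ × 9.80665 m/s² × 200 m = 3.685×10^6 Pa = 3.685 MPa
dolomite: 2852 kg/m³ × 9.80665 m/s² × 2137 m = 5.977×10^7 Pa = 59.77 MPa
coal seam: 1460 kg/m³ × 9.80665 m/s² × 80 m = 1.145×10^6 Pa = 1.145 MPa
dunite: 3300 kg/m³ × 9.80665 m/s² × 30580 m = 9.896×10^8 Pa = 989.6 MPa
Total = 4.729 + 3.685 + 59.77 + 1.145 + 989.6 = 1059.0 MPa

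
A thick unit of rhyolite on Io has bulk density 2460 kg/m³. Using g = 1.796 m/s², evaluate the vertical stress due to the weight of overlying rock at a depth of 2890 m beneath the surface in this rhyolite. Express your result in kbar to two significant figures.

0.13 kbar

rhyolite: 2460 kg/m³ × 1.796 m/s² × 2890 m = 1.277×10^7 Pa = 0.1277 kbar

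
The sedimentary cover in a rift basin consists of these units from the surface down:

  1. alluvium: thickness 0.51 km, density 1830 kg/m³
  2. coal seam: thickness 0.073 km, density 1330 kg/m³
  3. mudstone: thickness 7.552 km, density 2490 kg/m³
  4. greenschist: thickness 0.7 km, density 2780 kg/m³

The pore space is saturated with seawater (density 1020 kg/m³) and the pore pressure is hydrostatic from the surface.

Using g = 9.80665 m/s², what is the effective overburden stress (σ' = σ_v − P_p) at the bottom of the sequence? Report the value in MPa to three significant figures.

125 MPa

Overburden (lithostatic) stress σ_v:
alluvium: 1830 kg/m³ × 9.80665 m/s² × 510 m = 9.153×10^6 Pa = 9.153 MPa
coal seam: 1330 kg/m³ × 9.80665 m/s² × 73 m = 9.521×10^5 Pa = 0.9521 MPa
mudstone: 2490 kg/m³ × 9.80665 m/s² × 7552 m = 1.844×10^8 Pa = 184.4 MPa
greenschist: 2780 kg/m³ × 9.80665 m/s² × 700 m = 1.908×10^7 Pa = 19.08 MPa
Total = 9.153 + 0.9521 + 184.4 + 19.08 = 213.60 MPa
Pore pressure P_p = 1020 kg/m³ × 9.80665 m/s² × 8835 m = 8.837×10^7 Pa = 88.37 MPa
Effective stress σ' = σ_v − P_p = 213.6 − 88.37 = 125.22 MPa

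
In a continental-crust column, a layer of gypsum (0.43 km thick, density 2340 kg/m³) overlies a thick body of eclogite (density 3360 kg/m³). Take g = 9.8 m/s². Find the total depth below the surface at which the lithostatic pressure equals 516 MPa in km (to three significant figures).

Pressure at base of upper layers: 2340×9.8×430 = 9.861×10^6 Pa = 9.861 MPa
Remaining pressure to be supplied by eclogite: 5.160×10^8 − 9.861×10^6 = 5.061×10^8 Pa
Additional depth in eclogite = 5.061×10^8 Pa / (3360 kg/m³ × 9.8 m/s²) = 15371 m
Total depth = 430 m + 15371 m = 15801 m
= 15.801 km

15.8 km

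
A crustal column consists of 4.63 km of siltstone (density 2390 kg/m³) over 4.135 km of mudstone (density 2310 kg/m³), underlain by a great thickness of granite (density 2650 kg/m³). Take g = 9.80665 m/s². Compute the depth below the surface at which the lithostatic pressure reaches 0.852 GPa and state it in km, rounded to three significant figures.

Pressure at base of upper layers: 2390×9.80665×4630 + 2310×9.80665×4135 = 2.022×10^8 Pa = 0.2022 GPa
Remaining pressure to be supplied by granite: 8.520×10^8 − 2.022×10^8 = 6.498×10^8 Pa
Additional depth in granite = 6.498×10^8 Pa / (2650 kg/m³ × 9.80665 m/s²) = 25005 m
Total depth = 8765 m + 25005 m = 33770 m
= 33.770 km

33.8 km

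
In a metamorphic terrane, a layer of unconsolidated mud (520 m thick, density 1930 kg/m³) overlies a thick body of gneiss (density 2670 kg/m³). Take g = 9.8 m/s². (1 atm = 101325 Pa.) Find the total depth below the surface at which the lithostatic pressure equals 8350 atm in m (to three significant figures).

32500 m

Pressure at base of upper layers: 1930×9.8×520 = 9.835×10^6 Pa = 97.07 atm
Remaining pressure to be supplied by gneiss: 8.461×10^8 − 9.835×10^6 = 8.362×10^8 Pa
Additional depth in gneiss = 8.362×10^8 Pa / (2670 kg/m³ × 9.8 m/s²) = 31959 m
Total depth = 520 m + 31959 m = 32479 m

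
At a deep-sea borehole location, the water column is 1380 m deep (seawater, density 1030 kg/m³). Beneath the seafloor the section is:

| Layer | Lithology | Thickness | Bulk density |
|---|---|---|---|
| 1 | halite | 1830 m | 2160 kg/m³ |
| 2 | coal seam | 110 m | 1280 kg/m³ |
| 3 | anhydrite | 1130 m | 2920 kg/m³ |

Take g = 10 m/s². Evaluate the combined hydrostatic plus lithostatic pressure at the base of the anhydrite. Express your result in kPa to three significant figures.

88100 kPa

seawater: 1030 kg/m³ × 10 m/s² × 1380 m = 1.421×10^7 Pa = 14214 kPa
halite: 2160 kg/m³ × 10 m/s² × 1830 m = 3.953×10^7 Pa = 39528 kPa
coal seam: 1280 kg/m³ × 10 m/s² × 110 m = 1.408×10^6 Pa = 1408 kPa
anhydrite: 2920 kg/m³ × 10 m/s² × 1130 m = 3.300×10^7 Pa = 32996 kPa
Total = 14214 + 39528 + 1408 + 32996 = 88146 kPa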